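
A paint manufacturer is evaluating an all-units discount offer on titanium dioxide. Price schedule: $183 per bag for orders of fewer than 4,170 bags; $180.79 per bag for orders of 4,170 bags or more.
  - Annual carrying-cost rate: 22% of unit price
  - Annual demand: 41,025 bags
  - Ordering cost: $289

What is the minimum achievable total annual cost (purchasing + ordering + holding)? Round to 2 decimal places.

$7,502,681.34

H₁ = 22%×$183 = $40.2600;  H₂ = 22%×$180.79 = $39.7738
EOQ₁ = √(2×41,025×289/40.2600) = 767.45  (< 4,170, feasible at tier 1)
EOQ₂ = √(2×41,025×289/39.7738) = 772.13  (< 4,170 → use Q = 4,170 at tier-2 price)
TC(tier 1 (EOQ₁), Q≈767.5) = $7,538,472.63
TC(tier 2, Q≈4,170.0) = $7,502,681.34
Minimum at tier 2: $7,502,681.34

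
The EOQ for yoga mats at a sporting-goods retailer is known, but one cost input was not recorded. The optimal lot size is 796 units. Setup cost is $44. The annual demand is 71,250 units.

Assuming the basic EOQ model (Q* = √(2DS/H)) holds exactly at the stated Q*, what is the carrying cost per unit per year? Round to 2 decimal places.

Since Q* = (2DS/H)^½, squaring gives Q*²·H = 2DS.
H = 2DS / Q² = 2 × 71,250 × 44 / 796² = 9.8956

$9.90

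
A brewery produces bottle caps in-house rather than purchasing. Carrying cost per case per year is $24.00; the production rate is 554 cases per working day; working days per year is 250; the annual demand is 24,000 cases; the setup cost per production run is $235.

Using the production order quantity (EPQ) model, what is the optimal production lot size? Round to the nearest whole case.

754 cases

Daily demand d = 24,000/250 = 96.000; p = 554; 1 − d/p = 0.82671
EPQ = √(2DS / (H(1 − d/p)))
    = √(2 × 24,000 × 235 / (24 × 0.82671)) ≈ 754.00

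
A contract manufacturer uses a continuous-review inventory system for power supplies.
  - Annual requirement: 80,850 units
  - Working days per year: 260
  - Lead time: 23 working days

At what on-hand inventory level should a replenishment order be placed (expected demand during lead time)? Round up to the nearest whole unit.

Daily demand d = 80,850 / 260 = 310.962 units/day
Demand during lead time = 310.962 × 23 = 7,152.12
Reorder point = 7,152.12 → round up

7,153 units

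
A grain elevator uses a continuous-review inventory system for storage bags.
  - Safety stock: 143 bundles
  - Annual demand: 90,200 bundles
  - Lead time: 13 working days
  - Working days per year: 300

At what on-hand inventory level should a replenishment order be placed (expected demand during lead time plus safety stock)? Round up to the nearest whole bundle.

Daily demand d = 90,200 / 300 = 300.667 bundles/day
Demand during lead time = 300.667 × 13 = 3,908.67
Reorder point = 3,908.67 + 143 = 4,051.67 → round up

4,052 bundles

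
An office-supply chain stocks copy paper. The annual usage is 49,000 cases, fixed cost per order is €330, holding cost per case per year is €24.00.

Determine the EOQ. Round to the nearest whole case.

1,161 cases

2DS/H = 2·49,000·330/24 = 1,347,500.00
EOQ = √1,347,500.00 ≈ 1,160.82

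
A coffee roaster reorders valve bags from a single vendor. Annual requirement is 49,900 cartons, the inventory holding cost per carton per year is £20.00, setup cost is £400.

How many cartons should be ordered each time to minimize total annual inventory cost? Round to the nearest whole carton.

1,413 cartons

Optimal lot size Q* = (2 × 49,900 × £400 / £20)^½ ≈ 1,412.80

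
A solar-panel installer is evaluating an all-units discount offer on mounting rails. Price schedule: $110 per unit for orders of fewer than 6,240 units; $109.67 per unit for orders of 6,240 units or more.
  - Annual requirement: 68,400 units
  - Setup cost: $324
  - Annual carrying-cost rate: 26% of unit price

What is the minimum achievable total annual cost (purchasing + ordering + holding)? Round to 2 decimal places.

H₁ = 26%×$110 = $28.6000;  H₂ = 26%×$109.67 = $28.5142
EOQ₁ = √(2×68,400×324/28.6000) = 1,244.89  (< 6,240, feasible at tier 1)
EOQ₂ = √(2×68,400×324/28.5142) = 1,246.77  (< 6,240 → use Q = 6,240 at tier-2 price)
TC(tier 1 (EOQ₁), Q≈1,244.9) = $7,559,603.98
TC(tier 2, Q≈6,240.0) = $7,593,943.84
Minimum at tier 1 (EOQ₁): $7,559,603.98

$7,559,603.98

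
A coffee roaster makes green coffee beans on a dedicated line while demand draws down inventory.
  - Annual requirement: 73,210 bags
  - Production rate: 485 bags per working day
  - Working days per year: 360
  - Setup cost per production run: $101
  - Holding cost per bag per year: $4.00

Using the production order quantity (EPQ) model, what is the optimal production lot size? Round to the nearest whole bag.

Daily demand d = 73,210/360 = 203.361; p = 485; 1 − d/p = 0.58070
EPQ = √(2DS / (H(1 − d/p)))
    = √(2 × 73,210 × 101 / (4 × 0.58070)) ≈ 2,523.22

2,523 bags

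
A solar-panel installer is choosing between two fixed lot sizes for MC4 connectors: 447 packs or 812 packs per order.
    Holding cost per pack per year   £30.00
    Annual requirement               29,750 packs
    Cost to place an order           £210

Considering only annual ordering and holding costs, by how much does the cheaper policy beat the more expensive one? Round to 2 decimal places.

£807.54

For each Q, cost = (D/Q)·S + (Q/2)·H.
TC(447) = (29,750/447)×210 + (447/2)×30 = £20,681.51
TC(812) = (29,750/812)×210 + (812/2)×30 = £19,873.97
|ΔTC| = |£20,681.51 − £19,873.97| = £807.54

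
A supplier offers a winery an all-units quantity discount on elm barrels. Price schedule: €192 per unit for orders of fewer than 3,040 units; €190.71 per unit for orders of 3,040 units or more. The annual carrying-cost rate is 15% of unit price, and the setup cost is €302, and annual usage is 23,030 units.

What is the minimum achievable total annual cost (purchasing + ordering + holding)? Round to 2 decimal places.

H₁ = 15%×€192 = €28.8000;  H₂ = 15%×€190.71 = €28.6065
EOQ₁ = √(2×23,030×302/28.8000) = 694.98  (< 3,040, feasible at tier 1)
EOQ₂ = √(2×23,030×302/28.6065) = 697.32  (< 3,040 → use Q = 3,040 at tier-2 price)
TC(tier 1 (EOQ₁), Q≈695.0) = €4,441,775.28
TC(tier 2, Q≈3,040.0) = €4,437,821.03
Minimum at tier 2: €4,437,821.03

€4,437,821.03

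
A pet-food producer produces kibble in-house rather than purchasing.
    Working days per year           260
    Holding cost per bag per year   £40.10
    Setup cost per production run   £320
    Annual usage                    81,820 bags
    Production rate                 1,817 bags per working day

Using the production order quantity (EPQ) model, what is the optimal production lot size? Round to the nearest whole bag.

1,257 bags

Daily demand d = 81,820/260 = 314.692; p = 1817; 1 − d/p = 0.82681
EPQ = √(2DS / (H(1 − d/p)))
    = √(2 × 81,820 × 320 / (40.1 × 0.82681)) ≈ 1,256.74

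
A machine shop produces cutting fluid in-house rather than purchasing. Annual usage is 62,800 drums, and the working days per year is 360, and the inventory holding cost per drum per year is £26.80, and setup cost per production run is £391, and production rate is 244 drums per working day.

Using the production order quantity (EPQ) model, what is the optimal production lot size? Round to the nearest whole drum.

Daily demand d = 62,800/360 = 174.444; p = 244; 1 − d/p = 0.28506
EPQ = √(2DS / (H(1 − d/p)))
    = √(2 × 62,800 × 391 / (26.8 × 0.28506)) ≈ 2,535.39

2,535 drums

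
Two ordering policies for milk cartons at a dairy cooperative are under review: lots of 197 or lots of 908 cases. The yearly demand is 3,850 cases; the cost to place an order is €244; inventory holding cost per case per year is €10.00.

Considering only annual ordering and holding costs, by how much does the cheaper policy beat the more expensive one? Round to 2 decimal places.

€178.95

For each Q, cost = (D/Q)·S + (Q/2)·H.
TC(197) = (3,850/197)×244 + (197/2)×10 = €5,753.53
TC(908) = (3,850/908)×244 + (908/2)×10 = €5,574.58
Lots of 908 are cheaper by €178.95.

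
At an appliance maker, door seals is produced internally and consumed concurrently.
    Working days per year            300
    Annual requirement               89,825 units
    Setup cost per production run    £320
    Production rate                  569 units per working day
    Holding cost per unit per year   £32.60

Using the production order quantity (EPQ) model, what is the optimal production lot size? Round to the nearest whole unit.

1,929 units

Daily demand d = 89,825/300 = 299.417; p = 569; 1 − d/p = 0.47378
EPQ = √(2DS / (H(1 − d/p)))
    = √(2 × 89,825 × 320 / (32.6 × 0.47378)) ≈ 1,929.25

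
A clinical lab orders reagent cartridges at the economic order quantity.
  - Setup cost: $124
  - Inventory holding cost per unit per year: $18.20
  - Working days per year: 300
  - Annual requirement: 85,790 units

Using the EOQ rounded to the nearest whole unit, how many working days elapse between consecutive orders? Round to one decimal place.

3.8 days

2DS/H = 2·85,790·124/18.2 = 1,169,006.59
EOQ = √1,169,006.59 ≈ 1,081.21 → Q = 1,081 units
T = Q/D × 300 days = 1,081/85,790 × 300 = 3.780 days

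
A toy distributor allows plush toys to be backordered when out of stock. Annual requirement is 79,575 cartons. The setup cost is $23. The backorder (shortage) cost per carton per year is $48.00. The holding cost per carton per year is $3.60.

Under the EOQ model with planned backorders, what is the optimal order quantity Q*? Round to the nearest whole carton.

Q* = √(2DS/H) · √((H + b)/b)
   = √(2 × 79,575 × 23 / 3.6) · √((3.6 + 48) / 48)
   = 1,008.361 × 1.0368 ≈ 1,045.49

1,045 cartons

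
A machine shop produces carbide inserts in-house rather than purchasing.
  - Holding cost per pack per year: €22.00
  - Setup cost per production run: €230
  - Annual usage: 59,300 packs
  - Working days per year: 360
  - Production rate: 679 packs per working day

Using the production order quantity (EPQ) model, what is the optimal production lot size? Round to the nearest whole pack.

d = 59,300/360 = 164.7222 packs/day;  effective holding cost H(1 − d/p) = 22·(1 − 164.7222/679) = 16.66290
Q* = √(2DS / H_eff) = √(2·59,300·230 / 16.66290) ≈ 1,279.47

1,279 packs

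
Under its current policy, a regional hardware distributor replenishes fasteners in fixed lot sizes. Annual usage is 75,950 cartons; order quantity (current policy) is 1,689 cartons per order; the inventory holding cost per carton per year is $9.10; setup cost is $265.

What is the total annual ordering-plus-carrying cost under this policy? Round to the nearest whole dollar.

Ordering: D/Q × S = 75,950/1,689 × $265 = $11,916.37
Holding:  Q/2 × H = 1,689/2 × $9.1 = $7,684.95
Total = $11,916.37 + $7,684.95 = $19,601.32

$19,601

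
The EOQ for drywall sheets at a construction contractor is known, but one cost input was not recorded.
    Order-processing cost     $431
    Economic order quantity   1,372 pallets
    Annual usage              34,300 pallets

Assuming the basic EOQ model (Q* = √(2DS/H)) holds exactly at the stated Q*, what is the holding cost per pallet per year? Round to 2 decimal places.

Since Q* = (2DS/H)^½, squaring gives Q*²·H = 2DS.
H = 2DS / Q² = 2 × 34,300 × 431 / 1,372² = 15.7070

$15.71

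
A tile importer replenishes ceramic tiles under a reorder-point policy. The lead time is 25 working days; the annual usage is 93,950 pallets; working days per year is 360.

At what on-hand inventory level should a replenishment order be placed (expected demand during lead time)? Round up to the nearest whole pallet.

Daily demand d = 93,950 / 360 = 260.972 pallets/day
Demand during lead time = 260.972 × 25 = 6,524.31
Reorder point = 6,524.31 → round up

6,525 pallets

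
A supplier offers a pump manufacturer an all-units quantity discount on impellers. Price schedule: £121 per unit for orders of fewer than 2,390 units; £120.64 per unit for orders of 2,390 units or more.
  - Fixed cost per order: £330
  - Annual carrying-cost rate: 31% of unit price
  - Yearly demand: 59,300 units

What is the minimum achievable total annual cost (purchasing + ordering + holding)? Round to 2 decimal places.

£7,206,830.95

H₁ = 31%×£121 = £37.5100;  H₂ = 31%×£120.64 = £37.3984
EOQ₁ = √(2×59,300×330/37.5100) = 1,021.47  (< 2,390, feasible at tier 1)
EOQ₂ = √(2×59,300×330/37.3984) = 1,022.99  (< 2,390 → use Q = 2,390 at tier-2 price)
TC(tier 1 (EOQ₁), Q≈1,021.5) = £7,213,615.35
TC(tier 2, Q≈2,390.0) = £7,206,830.95
Minimum at tier 2: £7,206,830.95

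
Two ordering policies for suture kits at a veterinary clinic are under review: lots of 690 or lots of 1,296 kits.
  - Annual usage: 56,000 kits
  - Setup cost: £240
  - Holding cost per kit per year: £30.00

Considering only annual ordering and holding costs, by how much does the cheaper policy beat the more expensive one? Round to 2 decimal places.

£17.89

TC(Q) = (D/Q)S + (Q/2)H
TC(690) = (56,000/690)×240 + (690/2)×30 = £29,828.26
TC(1,296) = (56,000/1,296)×240 + (1,296/2)×30 = £29,810.37
Lots of 1,296 are cheaper by £17.89.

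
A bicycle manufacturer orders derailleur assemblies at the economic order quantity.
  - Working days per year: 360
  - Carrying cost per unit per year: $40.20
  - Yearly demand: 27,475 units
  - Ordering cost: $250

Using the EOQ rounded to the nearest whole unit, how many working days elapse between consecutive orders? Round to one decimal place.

7.7 days

EOQ = √(2DS/H) = √(2 × 27,475 × 250 / 40.2)
    = √(341,728.86) ≈ 584.58 → Q = 585 units
Days between orders = 360 / (D/Q) = 360 / 46.966 ≈ 7.665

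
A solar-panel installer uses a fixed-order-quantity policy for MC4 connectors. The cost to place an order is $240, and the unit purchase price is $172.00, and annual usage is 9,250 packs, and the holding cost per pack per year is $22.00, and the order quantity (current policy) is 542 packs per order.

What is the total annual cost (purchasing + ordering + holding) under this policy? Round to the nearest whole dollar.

Orders/yr = 9,250/542 = 17.066; ordering cost = 17.066 × $240 = $4,095.94
Average inventory = 542/2 = 271; holding cost = 271 × $22 = $5,962.00
Purchase cost = D·C = 9,250 × 172 = $1,591,000.00
Total = $4,095.94 + $5,962.00 + $1,591,000.00 = $1,601,057.94

$1,601,058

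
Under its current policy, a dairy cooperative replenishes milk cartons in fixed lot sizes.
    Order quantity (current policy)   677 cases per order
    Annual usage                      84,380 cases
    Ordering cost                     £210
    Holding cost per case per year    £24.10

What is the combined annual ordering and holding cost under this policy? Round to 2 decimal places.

Ordering: D/Q × S = 84,380/677 × £210 = £26,174.00
Holding:  Q/2 × H = 677/2 × £24.1 = £8,157.85
Total = £26,174.00 + £8,157.85 = £34,331.85

£34,331.85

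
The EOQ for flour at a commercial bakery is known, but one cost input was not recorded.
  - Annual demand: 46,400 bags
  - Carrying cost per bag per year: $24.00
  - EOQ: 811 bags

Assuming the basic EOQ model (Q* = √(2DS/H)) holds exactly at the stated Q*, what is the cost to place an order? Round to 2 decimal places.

EOQ relation: Q² = 2DS/H, so rearrange for the unknown.
S = Q²H / (2D) = 811² × 24 / (2 × 46,400) = 170.1003

$170.10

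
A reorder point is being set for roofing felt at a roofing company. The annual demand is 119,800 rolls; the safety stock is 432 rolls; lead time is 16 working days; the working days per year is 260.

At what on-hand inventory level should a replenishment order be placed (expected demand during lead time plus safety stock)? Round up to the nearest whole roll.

Daily demand d = 119,800 / 260 = 460.769 rolls/day
Demand during lead time = 460.769 × 16 = 7,372.31
Reorder point = 7,372.31 + 432 = 7,804.31 → round up

7,805 rolls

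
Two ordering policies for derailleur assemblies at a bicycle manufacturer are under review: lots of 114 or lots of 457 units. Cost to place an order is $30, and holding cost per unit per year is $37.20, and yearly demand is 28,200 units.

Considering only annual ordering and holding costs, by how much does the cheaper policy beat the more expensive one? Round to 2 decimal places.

$809.95

For each Q, cost = (D/Q)·S + (Q/2)·H.
TC(114) = (28,200/114)×30 + (114/2)×37.2 = $9,541.45
TC(457) = (28,200/457)×30 + (457/2)×37.2 = $10,351.40
Cheaper: Q = 114.  Difference = $809.95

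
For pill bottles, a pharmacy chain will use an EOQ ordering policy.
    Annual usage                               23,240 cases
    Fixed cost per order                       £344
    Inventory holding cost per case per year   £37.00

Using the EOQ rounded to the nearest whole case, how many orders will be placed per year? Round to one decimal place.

2DS/H = 2·23,240·344/37 = 432,138.38
EOQ = √432,138.38 ≈ 657.37 → Q = 657
Orders per year = D/Q = 23,240 / 657 = 35.373

35.4 orders per year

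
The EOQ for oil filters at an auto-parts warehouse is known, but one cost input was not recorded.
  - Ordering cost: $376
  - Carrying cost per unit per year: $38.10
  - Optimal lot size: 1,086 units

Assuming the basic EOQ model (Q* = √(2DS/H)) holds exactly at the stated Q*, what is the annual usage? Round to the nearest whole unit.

EOQ relation: Q² = 2DS/H, so rearrange for the unknown.
D = Q²H / (2S) = 1,086² × 38.1 / (2 × 376) = 59,753.97

59,754 units per year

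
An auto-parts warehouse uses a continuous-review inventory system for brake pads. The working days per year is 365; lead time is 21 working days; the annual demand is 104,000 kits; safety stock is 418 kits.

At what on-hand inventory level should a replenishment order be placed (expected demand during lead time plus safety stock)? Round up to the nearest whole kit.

6,402 kits

Daily demand d = 104,000 / 365 = 284.932 kits/day
Demand during lead time = 284.932 × 21 = 5,983.56
Reorder point = 5,983.56 + 418 = 6,401.56 → round up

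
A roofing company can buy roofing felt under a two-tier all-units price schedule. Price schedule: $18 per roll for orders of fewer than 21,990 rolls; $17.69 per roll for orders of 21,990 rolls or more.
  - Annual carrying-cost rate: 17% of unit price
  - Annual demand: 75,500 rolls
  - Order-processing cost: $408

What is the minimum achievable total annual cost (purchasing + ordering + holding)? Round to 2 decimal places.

H₁ = 17%×$18 = $3.0600;  H₂ = 17%×$17.69 = $3.0073
EOQ₁ = √(2×75,500×408/3.0600) = 4,487.02  (< 21,990, feasible at tier 1)
EOQ₂ = √(2×75,500×408/3.0073) = 4,526.16  (< 21,990 → use Q = 21,990 at tier-2 price)
TC(tier 1 (EOQ₁), Q≈4,487.0) = $1,372,730.28
TC(tier 2, Q≈21,990.0) = $1,370,061.08
Minimum at tier 2: $1,370,061.08

$1,370,061.08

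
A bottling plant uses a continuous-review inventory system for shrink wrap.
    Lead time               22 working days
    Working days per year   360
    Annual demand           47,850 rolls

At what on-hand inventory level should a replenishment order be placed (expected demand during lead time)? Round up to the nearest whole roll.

2,925 rolls

Daily demand d = 47,850 / 360 = 132.917 rolls/day
Demand during lead time = 132.917 × 22 = 2,924.17
Reorder point = 2,924.17 → round up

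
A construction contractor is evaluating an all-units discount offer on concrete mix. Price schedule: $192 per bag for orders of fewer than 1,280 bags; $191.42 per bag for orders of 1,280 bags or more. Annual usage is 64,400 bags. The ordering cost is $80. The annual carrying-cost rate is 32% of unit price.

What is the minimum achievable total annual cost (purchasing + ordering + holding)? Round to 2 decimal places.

$12,370,675.82

H₁ = 32%×$192 = $61.4400;  H₂ = 32%×$191.42 = $61.2544
EOQ₁ = √(2×64,400×80/61.4400) = 409.52  (< 1,280, feasible at tier 1)
EOQ₂ = √(2×64,400×80/61.2544) = 410.14  (< 1,280 → use Q = 1,280 at tier-2 price)
TC(tier 1 (EOQ₁), Q≈409.5) = $12,389,961.04
TC(tier 2, Q≈1,280.0) = $12,370,675.82
Minimum at tier 2: $12,370,675.82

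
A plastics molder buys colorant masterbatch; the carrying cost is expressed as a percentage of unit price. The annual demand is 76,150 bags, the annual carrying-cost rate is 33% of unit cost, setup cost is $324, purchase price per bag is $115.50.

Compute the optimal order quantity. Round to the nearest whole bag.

Holding cost per bag per year: H = 33% × $115.5 = $38.1150
EOQ = √(2DS/H) = √(2 × 76,150 × 324 / 38.115)
    = √(1,294,639.91) ≈ 1,137.82

1,138 bags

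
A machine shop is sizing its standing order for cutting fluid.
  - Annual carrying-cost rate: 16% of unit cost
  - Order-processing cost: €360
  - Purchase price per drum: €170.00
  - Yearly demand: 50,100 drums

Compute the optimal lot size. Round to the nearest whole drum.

1,152 drums

H = i·C = 0.16 × €170 = €27.2000 per drum-year
Optimal lot size Q* = (2 × 50,100 × €360 / €27.2)^½ ≈ 1,151.60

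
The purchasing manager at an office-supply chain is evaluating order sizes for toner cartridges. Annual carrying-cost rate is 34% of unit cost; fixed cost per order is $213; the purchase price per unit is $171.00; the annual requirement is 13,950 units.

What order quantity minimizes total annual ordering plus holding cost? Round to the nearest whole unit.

Carrying cost H = $171 × 34% = $58.1400/unit/yr
2DS/H = 2·13,950·213/58.14 = 102,213.62
EOQ = √102,213.62 ≈ 319.71

320 units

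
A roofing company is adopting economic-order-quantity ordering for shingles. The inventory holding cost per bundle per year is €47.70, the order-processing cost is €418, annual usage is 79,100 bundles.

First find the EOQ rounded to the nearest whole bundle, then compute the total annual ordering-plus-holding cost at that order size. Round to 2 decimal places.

Optimal lot size Q* = (2 × 79,100 × €418 / €47.7)^½ ≈ 1,177.42 → Q = 1,177 bundles
Orders/yr = 79,100/1,177 = 67.205; ordering cost = 67.205 × €418 = €28,091.59
Average inventory = 1,177/2 = 588.5; holding cost = 588.5 × €47.7 = €28,071.45
Total = €28,091.59 + €28,071.45 = €56,163.04

€56,163.04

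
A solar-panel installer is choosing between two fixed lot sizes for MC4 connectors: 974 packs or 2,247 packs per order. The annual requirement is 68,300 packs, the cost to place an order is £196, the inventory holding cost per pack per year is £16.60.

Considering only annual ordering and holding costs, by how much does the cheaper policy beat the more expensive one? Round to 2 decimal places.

TC(Q) = (D/Q)S + (Q/2)H
TC(974) = (68,300/974)×196 + (974/2)×16.6 = £21,828.35
TC(2,247) = (68,300/2,247)×196 + (2,247/2)×16.6 = £24,607.73
Lots of 974 are cheaper by £2,779.38.

£2,779.38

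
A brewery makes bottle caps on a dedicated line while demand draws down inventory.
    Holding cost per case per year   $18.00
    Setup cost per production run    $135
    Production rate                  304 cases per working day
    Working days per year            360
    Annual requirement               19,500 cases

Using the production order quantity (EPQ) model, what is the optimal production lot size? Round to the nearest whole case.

597 cases

Daily demand d = 19,500/360 = 54.167; p = 304; 1 − d/p = 0.82182
EPQ = √(2DS / (H(1 − d/p)))
    = √(2 × 19,500 × 135 / (18 × 0.82182)) ≈ 596.59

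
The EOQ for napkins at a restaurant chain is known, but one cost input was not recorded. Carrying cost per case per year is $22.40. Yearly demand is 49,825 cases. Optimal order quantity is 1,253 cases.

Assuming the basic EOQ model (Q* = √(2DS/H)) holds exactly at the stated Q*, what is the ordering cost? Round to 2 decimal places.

$352.92

From Q* = √(2DS/H) ⇒ Q*² = 2DS/H.
S = Q²H / (2D) = 1,253² × 22.4 / (2 × 49,825) = 352.9172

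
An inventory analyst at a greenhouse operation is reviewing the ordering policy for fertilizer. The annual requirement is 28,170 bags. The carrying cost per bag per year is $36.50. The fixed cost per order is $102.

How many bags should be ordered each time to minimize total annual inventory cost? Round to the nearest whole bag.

Optimal lot size Q* = (2 × 28,170 × $102 / $36.5)^½ ≈ 396.79

397 bags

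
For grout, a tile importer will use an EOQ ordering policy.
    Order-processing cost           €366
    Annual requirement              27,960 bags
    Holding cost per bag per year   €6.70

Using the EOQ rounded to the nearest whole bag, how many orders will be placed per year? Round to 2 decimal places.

Optimal lot size Q* = (2 × 27,960 × €366 / €6.7)^½ ≈ 1,747.78 → Q = 1,748
N = D/Q = 27,960/1,748 ≈ 15.995 orders/yr

16.00 orders per year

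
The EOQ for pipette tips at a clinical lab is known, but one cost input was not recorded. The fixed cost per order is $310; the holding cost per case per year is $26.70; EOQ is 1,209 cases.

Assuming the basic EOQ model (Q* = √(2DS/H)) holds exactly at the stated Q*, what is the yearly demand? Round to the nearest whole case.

From Q* = √(2DS/H) ⇒ Q*² = 2DS/H.
D = Q²H / (2S) = 1,209² × 26.7 / (2 × 310) = 62,946.58

62,947 cases per year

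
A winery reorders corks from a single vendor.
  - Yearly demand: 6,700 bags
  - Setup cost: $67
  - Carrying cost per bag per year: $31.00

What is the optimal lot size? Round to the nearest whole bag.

2DS/H = 2·6,700·67/31 = 28,961.29
EOQ = √28,961.29 ≈ 170.18

170 bags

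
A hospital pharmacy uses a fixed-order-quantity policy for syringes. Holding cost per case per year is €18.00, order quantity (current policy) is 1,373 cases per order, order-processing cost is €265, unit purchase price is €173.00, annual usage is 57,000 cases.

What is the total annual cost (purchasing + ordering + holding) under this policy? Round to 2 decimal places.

Annual ordering cost = (D/Q)·S = (57,000/1,373) × 265 = €11,001.46
Annual holding cost  = (Q/2)·H = (1,373/2) × 18 = €12,357.00
Purchase cost = D·C = 57,000 × 173 = €9,861,000.00
Total = €11,001.46 + €12,357.00 + €9,861,000.00 = €9,884,358.46

€9,884,358.46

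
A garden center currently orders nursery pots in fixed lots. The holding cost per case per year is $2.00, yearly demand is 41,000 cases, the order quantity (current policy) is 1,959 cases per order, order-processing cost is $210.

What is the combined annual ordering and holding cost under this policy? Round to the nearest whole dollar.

Orders/yr = 41,000/1,959 = 20.929; ordering cost = 20.929 × $210 = $4,395.10
Average inventory = 1,959/2 = 979.5; holding cost = 979.5 × $2 = $1,959.00
Total = $4,395.10 + $1,959.00 = $6,354.10

$6,354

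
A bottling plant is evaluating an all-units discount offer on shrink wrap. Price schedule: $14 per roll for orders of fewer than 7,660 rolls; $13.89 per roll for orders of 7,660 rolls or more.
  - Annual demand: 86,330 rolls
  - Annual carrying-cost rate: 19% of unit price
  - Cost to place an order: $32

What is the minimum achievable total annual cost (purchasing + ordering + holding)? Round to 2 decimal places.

H₁ = 19%×$14 = $2.6600;  H₂ = 19%×$13.89 = $2.6391
EOQ₁ = √(2×86,330×32/2.6600) = 1,441.22  (< 7,660, feasible at tier 1)
EOQ₂ = √(2×86,330×32/2.6391) = 1,446.91  (< 7,660 → use Q = 7,660 at tier-2 price)
TC(tier 1 (EOQ₁), Q≈1,441.2) = $1,212,453.64
TC(tier 2, Q≈7,660.0) = $1,209,592.10
Minimum at tier 2: $1,209,592.10

$1,209,592.10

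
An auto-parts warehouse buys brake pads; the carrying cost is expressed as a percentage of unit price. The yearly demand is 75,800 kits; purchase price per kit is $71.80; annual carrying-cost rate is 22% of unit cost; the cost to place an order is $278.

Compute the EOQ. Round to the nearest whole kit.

Holding cost per kit per year: H = 22% × $71.8 = $15.7960
Q* = √(2·D·S / H) = √(2·75,800·278 / 15.796) = √2,668,067.9 ≈ 1,633.42

1,633 kits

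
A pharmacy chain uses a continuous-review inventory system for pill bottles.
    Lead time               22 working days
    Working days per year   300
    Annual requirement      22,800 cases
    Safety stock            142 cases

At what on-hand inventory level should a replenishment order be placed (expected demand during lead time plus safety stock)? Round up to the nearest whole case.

Daily demand d = 22,800 / 300 = 76.000 cases/day
Demand during lead time = 76.000 × 22 = 1,672.00
Reorder point = 1,672.00 + 142 = 1,814.00 → round up

1,814 cases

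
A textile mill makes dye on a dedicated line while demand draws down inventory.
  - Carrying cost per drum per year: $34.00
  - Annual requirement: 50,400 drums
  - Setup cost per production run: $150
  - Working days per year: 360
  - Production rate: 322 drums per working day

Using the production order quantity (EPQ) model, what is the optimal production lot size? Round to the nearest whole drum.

887 drums

Daily demand d = 50,400/360 = 140.000; p = 322; 1 − d/p = 0.56522
EPQ = √(2DS / (H(1 − d/p)))
    = √(2 × 50,400 × 150 / (34 × 0.56522)) ≈ 887.01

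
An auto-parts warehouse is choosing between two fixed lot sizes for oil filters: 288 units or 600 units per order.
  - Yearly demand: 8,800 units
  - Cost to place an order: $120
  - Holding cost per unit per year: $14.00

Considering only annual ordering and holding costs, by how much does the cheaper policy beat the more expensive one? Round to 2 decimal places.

$277.33

Annual cost at Q: ordering D·S/Q plus holding Q·H/2.
TC(288) = (8,800/288)×120 + (288/2)×14 = $5,682.67
TC(600) = (8,800/600)×120 + (600/2)×14 = $5,960.00
|ΔTC| = |$5,682.67 − $5,960.00| = $277.33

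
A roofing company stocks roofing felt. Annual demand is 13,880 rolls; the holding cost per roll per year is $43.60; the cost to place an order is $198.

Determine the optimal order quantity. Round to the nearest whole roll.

355 rolls

Q* = √(2·D·S / H) = √(2·13,880·198 / 43.6) = √126,066.1 ≈ 355.06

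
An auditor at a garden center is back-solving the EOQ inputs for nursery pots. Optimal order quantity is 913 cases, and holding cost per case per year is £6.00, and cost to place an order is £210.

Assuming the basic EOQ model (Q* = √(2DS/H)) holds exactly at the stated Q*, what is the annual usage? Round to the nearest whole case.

EOQ relation: Q² = 2DS/H, so rearrange for the unknown.
D = Q²H / (2S) = 913² × 6 / (2 × 210) = 11,908.13

11,908 cases per year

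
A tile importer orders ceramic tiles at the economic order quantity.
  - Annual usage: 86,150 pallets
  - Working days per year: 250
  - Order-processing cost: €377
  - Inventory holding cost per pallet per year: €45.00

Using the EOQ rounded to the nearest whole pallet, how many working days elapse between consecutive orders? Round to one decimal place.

EOQ = √(2DS/H) = √(2 × 86,150 × 377 / 45)
    = √(1,443,491.11) ≈ 1,201.45 → Q = 1,201 pallets
Days between orders = 250 / (D/Q) = 250 / 71.732 ≈ 3.485

3.5 days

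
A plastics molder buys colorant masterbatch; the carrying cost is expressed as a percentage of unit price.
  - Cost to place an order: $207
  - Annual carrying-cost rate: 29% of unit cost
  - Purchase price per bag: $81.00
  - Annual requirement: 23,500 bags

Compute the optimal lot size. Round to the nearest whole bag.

644 bags

H = i·C = 0.29 × $81 = $23.4900 per bag-year
EOQ = √(2DS/H) = √(2 × 23,500 × 207 / 23.49)
    = √(414,176.25) ≈ 643.57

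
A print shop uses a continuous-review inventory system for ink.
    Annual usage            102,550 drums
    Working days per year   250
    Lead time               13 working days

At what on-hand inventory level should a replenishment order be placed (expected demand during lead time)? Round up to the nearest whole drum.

Daily demand d = 102,550 / 250 = 410.200 drums/day
Demand during lead time = 410.200 × 13 = 5,332.60
Reorder point = 5,332.60 → round up

5,333 drums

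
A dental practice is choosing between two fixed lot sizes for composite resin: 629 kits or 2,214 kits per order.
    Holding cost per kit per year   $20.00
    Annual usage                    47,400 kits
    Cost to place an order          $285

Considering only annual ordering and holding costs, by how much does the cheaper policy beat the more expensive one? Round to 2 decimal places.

For each Q, cost = (D/Q)·S + (Q/2)·H.
TC(629) = (47,400/629)×285 + (629/2)×20 = $27,766.95
TC(2,214) = (47,400/2,214)×285 + (2,214/2)×20 = $28,241.63
Cheaper: Q = 629.  Difference = $474.68

$474.68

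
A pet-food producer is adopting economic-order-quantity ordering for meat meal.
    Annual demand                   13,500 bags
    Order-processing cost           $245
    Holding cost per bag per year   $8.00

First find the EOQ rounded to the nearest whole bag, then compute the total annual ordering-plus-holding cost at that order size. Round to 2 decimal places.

EOQ = √(2DS/H) = √(2 × 13,500 × 245 / 8)
    = √(826,875.00) ≈ 909.33 → Q = 909 bags
Annual ordering cost = (D/Q)·S = (13,500/909) × 245 = $3,638.61
Annual holding cost  = (Q/2)·H = (909/2) × 8 = $3,636.00
Total = $3,638.61 + $3,636.00 = $7,274.61

$7,274.61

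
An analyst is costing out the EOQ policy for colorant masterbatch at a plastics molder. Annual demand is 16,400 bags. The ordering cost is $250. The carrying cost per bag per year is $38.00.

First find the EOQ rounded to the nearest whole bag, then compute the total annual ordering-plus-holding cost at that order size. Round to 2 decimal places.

Q* = √(2·D·S / H) = √(2·16,400·250 / 38) = √215,789.5 ≈ 464.53 → Q = 465 bags
Annual ordering cost = (D/Q)·S = (16,400/465) × 250 = $8,817.20
Annual holding cost  = (Q/2)·H = (465/2) × 38 = $8,835.00
Total = $8,817.20 + $8,835.00 = $17,652.20

$17,652.20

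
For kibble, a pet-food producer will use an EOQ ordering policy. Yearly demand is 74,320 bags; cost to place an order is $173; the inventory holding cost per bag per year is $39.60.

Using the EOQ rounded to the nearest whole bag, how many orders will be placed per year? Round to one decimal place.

92.2 orders per year

Optimal lot size Q* = (2 × 74,320 × $173 / $39.6)^½ ≈ 805.83 → Q = 806
N = D/Q = 74,320/806 ≈ 92.208 orders/yr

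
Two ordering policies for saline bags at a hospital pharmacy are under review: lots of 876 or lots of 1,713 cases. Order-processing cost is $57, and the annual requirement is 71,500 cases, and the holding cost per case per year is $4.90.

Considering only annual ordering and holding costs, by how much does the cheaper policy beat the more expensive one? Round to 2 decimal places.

$222.59

For each Q, cost = (D/Q)·S + (Q/2)·H.
TC(876) = (71,500/876)×57 + (876/2)×4.9 = $6,798.60
TC(1,713) = (71,500/1,713)×57 + (1,713/2)×4.9 = $6,576.01
Lots of 1,713 are cheaper by $222.59.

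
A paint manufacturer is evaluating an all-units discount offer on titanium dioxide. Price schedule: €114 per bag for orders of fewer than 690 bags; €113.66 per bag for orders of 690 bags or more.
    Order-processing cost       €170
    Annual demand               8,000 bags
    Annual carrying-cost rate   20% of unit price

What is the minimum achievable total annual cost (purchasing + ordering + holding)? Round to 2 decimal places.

H₁ = 20%×€114 = €22.8000;  H₂ = 20%×€113.66 = €22.7320
EOQ₁ = √(2×8,000×170/22.8000) = 345.40  (< 690, feasible at tier 1)
EOQ₂ = √(2×8,000×170/22.7320) = 345.91  (< 690 → use Q = 690 at tier-2 price)
TC(tier 1 (EOQ₁), Q≈345.4) = €919,875.02
TC(tier 2, Q≈690.0) = €919,093.55
Minimum at tier 2: €919,093.55

€919,093.55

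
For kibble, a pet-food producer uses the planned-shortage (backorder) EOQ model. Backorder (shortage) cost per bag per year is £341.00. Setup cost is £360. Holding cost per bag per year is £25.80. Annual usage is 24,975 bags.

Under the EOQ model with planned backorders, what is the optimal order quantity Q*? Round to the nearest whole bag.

Q* = √(2DS/H) · √((H + b)/b)
   = √(2 × 24,975 × 360 / 25.8) · √((25.8 + 341) / 341)
   = 834.851 × 1.0371 ≈ 865.86

866 bags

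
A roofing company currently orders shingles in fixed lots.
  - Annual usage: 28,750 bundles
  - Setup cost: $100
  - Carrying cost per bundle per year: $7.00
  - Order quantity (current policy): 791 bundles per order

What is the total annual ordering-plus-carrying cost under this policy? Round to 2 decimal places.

Annual ordering cost = (D/Q)·S = (28,750/791) × 100 = $3,634.64
Annual holding cost  = (Q/2)·H = (791/2) × 7 = $2,768.50
Total = $3,634.64 + $2,768.50 = $6,403.14

$6,403.14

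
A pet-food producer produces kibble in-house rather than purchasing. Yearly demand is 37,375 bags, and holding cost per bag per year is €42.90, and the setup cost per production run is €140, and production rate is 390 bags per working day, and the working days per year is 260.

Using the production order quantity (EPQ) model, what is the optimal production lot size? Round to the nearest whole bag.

622 bags

Daily demand d = 37,375/260 = 143.750; p = 390; 1 − d/p = 0.63141
EPQ = √(2DS / (H(1 − d/p)))
    = √(2 × 37,375 × 140 / (42.9 × 0.63141)) ≈ 621.56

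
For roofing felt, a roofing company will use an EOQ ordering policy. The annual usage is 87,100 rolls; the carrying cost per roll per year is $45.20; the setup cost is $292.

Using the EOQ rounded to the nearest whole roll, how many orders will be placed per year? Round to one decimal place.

82.1 orders per year

2DS/H = 2·87,100·292/45.2 = 1,125,362.83
EOQ = √1,125,362.83 ≈ 1,060.83 → Q = 1,061
Orders per year = D/Q = 87,100 / 1,061 = 82.092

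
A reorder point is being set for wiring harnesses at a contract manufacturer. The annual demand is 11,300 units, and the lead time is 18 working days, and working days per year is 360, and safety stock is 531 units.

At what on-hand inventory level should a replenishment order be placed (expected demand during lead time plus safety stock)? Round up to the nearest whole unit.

1,096 units

Daily demand d = 11,300 / 360 = 31.389 units/day
Demand during lead time = 31.389 × 18 = 565.00
Reorder point = 565.00 + 531 = 1,096.00 → round up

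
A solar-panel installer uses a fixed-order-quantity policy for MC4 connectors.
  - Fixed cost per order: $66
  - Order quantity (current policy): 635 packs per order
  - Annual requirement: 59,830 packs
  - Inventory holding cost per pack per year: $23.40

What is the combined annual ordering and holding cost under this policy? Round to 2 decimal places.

Orders/yr = 59,830/635 = 94.220; ordering cost = 94.220 × $66 = $6,218.55
Average inventory = 635/2 = 317.5; holding cost = 317.5 × $23.4 = $7,429.50
Total = $6,218.55 + $7,429.50 = $13,648.05

$13,648.05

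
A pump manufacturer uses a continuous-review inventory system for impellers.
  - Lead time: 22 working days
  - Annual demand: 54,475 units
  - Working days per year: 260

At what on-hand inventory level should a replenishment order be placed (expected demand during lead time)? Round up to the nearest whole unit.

Daily demand d = 54,475 / 260 = 209.519 units/day
Demand during lead time = 209.519 × 22 = 4,609.42
Reorder point = 4,609.42 → round up

4,610 units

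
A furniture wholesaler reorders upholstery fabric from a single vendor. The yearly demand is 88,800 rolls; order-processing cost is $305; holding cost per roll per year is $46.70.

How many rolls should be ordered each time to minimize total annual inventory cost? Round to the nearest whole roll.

1,077 rolls

Q* = √(2·D·S / H) = √(2·88,800·305 / 46.7) = √1,159,914.3 ≈ 1,076.99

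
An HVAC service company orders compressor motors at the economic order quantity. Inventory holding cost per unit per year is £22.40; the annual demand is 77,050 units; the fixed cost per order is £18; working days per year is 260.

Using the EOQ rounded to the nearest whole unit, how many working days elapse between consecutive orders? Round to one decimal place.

1.2 days

Optimal lot size Q* = (2 × 77,050 × £18 / £22.4)^½ ≈ 351.90 → Q = 352 units
T = Q/D × 260 days = 352/77,050 × 260 = 1.188 days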